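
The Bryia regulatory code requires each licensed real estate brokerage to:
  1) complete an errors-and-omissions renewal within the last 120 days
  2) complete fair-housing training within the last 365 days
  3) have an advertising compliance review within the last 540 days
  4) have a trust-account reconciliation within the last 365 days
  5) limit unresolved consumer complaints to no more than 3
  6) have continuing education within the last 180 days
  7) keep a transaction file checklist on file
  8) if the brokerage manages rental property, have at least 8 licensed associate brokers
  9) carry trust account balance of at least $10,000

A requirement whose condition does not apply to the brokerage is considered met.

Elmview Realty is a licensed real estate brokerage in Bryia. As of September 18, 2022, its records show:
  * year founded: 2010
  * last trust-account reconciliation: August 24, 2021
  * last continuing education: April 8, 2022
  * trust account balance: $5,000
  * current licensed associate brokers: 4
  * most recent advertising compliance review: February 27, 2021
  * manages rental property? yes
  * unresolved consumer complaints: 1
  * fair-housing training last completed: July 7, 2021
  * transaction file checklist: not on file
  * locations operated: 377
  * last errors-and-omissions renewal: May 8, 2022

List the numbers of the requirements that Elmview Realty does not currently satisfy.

1, 2, 3, 4, 7, 8, 9

1. errors-and-omissions renewal 133 days ago vs limit 120 → not met
2. fair-housing training 438 days ago vs limit 365 → not met
3. advertising compliance review 568 days ago vs limit 540 → not met
4. trust-account reconciliation 390 days ago vs limit 365 → not met
5. unresolved consumer complaints 1 ≤ 3 → met
6. continuing education 163 days ago vs limit 180 → met
7. transaction file checklist absent → not met
8. condition 'manages rental property' holds; licensed associate brokers 4 < 8 → not met
9. trust account balance $5,000 < $10,000 → not met
Not met: 1, 2, 3, 4, 7, 8, 9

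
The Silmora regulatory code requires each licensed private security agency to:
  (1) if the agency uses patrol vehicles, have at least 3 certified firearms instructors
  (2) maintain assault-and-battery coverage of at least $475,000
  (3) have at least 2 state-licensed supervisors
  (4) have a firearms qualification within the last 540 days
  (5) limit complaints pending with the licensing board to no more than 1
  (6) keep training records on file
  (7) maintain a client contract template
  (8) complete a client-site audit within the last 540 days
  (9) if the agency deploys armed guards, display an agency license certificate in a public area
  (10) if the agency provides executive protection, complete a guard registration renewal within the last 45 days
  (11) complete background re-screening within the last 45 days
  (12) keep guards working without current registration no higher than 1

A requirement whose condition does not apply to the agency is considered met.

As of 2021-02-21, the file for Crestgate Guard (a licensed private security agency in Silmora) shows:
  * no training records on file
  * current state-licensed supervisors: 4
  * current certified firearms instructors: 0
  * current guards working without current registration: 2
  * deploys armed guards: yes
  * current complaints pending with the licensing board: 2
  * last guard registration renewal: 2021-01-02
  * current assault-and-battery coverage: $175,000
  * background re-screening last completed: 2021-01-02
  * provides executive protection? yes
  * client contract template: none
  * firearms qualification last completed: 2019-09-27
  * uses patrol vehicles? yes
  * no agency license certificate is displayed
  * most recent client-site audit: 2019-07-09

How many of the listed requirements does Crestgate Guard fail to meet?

1. condition 'uses patrol vehicles' holds; certified firearms instructors 0 < 3 → not met
2. assault-and-battery coverage $175,000 < $475,000 → not met
3. state-licensed supervisors 4 ≥ 2 → met
4. firearms qualification 513 days ago vs limit 540 → met
5. complaints pending with the licensing board 2 > 1 → not met
6. training records absent → not met
7. client contract template absent → not met
8. client-site audit 593 days ago vs limit 540 → not met
9. condition 'deploys armed guards' holds; agency license certificate absent → not met
10. condition 'provides executive protection' holds; guard registration renewal 50 days ago vs limit 45 → not met
11. background re-screening 50 days ago vs limit 45 → not met
12. guards working without current registration 2 > 1 → not met
Not met: 10 of 12

10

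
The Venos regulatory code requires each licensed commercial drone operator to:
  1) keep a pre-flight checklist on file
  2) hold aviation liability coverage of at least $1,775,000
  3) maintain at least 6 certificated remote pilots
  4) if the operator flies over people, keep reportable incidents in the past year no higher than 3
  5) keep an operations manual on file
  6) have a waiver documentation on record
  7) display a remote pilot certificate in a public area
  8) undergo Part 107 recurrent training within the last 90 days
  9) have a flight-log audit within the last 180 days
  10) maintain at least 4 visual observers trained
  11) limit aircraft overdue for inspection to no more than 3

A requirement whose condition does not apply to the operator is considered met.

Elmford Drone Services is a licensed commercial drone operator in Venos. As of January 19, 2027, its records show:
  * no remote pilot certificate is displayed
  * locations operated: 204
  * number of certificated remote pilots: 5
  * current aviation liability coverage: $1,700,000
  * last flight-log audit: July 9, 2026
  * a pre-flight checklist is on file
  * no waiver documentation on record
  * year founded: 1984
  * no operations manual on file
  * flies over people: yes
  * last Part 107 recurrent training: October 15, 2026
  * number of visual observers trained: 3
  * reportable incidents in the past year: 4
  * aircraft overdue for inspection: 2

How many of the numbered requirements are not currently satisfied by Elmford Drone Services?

9

1. pre-flight checklist present → met
2. aviation liability coverage $1,700,000 < $1,775,000 → not met
3. certificated remote pilots 5 < 6 → not met
4. condition 'flies over people' holds; reportable incidents in the past year 4 > 3 → not met
5. operations manual absent → not met
6. waiver documentation absent → not met
7. remote pilot certificate absent → not met
8. Part 107 recurrent training 96 days ago vs limit 90 → not met
9. flight-log audit 194 days ago vs limit 180 → not met
10. visual observers trained 3 < 4 → not met
11. aircraft overdue for inspection 2 ≤ 3 → met
Not met: 9 of 11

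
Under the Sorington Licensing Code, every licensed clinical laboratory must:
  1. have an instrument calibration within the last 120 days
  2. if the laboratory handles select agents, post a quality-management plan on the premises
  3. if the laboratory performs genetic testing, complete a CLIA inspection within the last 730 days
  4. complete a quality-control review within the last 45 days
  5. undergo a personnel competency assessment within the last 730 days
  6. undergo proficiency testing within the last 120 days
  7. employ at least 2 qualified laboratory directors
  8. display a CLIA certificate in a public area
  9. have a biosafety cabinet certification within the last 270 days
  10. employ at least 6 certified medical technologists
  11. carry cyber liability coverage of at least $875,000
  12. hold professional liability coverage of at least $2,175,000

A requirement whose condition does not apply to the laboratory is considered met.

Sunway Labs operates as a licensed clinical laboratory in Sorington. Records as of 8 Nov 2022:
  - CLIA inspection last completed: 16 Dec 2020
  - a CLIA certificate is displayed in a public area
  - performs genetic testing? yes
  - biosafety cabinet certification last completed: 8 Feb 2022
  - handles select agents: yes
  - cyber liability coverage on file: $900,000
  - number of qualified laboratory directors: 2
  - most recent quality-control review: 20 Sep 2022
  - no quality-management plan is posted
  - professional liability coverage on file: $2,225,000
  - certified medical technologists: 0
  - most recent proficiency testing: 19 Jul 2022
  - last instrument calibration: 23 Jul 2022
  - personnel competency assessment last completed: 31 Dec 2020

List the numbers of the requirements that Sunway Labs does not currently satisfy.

2, 4, 9, 10

1. instrument calibration 108 days ago vs limit 120 → met
2. condition 'handles select agents' holds; quality-management plan absent → not met
3. condition 'performs genetic testing' holds; CLIA inspection 692 days ago vs limit 730 → met
4. quality-control review 49 days ago vs limit 45 → not met
5. personnel competency assessment 677 days ago vs limit 730 → met
6. proficiency testing 112 days ago vs limit 120 → met
7. qualified laboratory directors 2 ≥ 2 → met
8. CLIA certificate present → met
9. biosafety cabinet certification 273 days ago vs limit 270 → not met
10. certified medical technologists 0 < 6 → not met
11. cyber liability coverage $900,000 ≥ $875,000 → met
12. professional liability coverage $2,225,000 ≥ $2,175,000 → met
Not met: 2, 4, 9, 10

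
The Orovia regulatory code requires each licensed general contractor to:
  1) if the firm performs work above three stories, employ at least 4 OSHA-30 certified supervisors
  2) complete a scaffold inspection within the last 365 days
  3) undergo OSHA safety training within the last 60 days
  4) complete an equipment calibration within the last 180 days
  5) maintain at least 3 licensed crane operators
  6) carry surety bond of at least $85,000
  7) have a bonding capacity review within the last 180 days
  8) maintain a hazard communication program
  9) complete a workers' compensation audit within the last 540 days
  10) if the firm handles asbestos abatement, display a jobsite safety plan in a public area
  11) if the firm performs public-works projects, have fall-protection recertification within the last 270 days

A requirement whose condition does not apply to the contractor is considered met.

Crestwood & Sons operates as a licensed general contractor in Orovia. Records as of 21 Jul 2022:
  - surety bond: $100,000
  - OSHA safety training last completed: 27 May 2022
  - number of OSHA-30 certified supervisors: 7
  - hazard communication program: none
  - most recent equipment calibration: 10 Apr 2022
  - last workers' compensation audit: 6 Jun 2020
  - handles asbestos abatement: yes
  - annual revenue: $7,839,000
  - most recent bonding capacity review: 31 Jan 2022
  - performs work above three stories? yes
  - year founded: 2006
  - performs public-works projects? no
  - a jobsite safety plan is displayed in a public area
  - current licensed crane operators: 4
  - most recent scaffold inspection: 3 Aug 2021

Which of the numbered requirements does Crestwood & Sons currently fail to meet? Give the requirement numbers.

8, 9

1. condition 'performs work above three stories' holds; OSHA-30 certified supervisors 7 ≥ 4 → met
2. scaffold inspection 352 days ago vs limit 365 → met
3. OSHA safety training 55 days ago vs limit 60 → met
4. equipment calibration 102 days ago vs limit 180 → met
5. licensed crane operators 4 ≥ 3 → met
6. surety bond $100,000 ≥ $85,000 → met
7. bonding capacity review 171 days ago vs limit 180 → met
8. hazard communication program absent → not met
9. workers' compensation audit 775 days ago vs limit 540 → not met
10. condition 'handles asbestos abatement' holds; jobsite safety plan present → met
11. condition 'performs public-works projects' does not hold → requirement n/a → met
Not met: 8, 9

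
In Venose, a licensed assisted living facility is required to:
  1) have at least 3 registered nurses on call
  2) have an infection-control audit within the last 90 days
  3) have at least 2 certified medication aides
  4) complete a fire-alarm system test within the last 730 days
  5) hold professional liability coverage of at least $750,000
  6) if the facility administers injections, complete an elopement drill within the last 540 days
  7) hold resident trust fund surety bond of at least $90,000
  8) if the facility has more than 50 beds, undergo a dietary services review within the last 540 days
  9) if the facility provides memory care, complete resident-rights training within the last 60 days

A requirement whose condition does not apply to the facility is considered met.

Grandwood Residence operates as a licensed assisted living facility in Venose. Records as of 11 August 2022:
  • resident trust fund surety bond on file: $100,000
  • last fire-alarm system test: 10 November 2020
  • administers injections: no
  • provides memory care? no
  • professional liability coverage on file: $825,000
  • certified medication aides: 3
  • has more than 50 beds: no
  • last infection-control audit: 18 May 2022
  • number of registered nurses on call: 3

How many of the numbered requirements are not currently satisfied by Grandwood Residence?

1. registered nurses on call 3 ≥ 3 → met
2. infection-control audit 85 days ago vs limit 90 → met
3. certified medication aides 3 ≥ 2 → met
4. fire-alarm system test 639 days ago vs limit 730 → met
5. professional liability coverage $825,000 ≥ $750,000 → met
6. condition 'administers injections' does not hold → requirement n/a → met
7. resident trust fund surety bond $100,000 ≥ $90,000 → met
8. condition 'has more than 50 beds' does not hold → requirement n/a → met
9. condition 'provides memory care' does not hold → requirement n/a → met
Not met: 0 of 9

0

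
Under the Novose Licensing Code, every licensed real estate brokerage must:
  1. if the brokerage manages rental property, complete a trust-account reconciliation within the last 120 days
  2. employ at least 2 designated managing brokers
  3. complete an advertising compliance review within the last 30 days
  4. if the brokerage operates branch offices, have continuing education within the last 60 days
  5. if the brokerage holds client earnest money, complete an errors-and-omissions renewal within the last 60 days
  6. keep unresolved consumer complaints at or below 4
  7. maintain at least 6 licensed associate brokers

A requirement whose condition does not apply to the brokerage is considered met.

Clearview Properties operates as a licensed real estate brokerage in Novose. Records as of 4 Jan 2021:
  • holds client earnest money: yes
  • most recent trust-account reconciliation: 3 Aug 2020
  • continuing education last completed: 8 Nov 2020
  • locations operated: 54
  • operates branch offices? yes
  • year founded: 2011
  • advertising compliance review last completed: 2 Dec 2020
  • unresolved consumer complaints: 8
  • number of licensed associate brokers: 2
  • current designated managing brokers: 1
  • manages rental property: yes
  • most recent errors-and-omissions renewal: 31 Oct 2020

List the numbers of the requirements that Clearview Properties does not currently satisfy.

1, 2, 3, 5, 6, 7

1. condition 'manages rental property' holds; trust-account reconciliation 154 days ago vs limit 120 → not met
2. designated managing brokers 1 < 2 → not met
3. advertising compliance review 33 days ago vs limit 30 → not met
4. condition 'operates branch offices' holds; continuing education 57 days ago vs limit 60 → met
5. condition 'holds client earnest money' holds; errors-and-omissions renewal 65 days ago vs limit 60 → not met
6. unresolved consumer complaints 8 > 4 → not met
7. licensed associate brokers 2 < 6 → not met
Not met: 1, 2, 3, 5, 6, 7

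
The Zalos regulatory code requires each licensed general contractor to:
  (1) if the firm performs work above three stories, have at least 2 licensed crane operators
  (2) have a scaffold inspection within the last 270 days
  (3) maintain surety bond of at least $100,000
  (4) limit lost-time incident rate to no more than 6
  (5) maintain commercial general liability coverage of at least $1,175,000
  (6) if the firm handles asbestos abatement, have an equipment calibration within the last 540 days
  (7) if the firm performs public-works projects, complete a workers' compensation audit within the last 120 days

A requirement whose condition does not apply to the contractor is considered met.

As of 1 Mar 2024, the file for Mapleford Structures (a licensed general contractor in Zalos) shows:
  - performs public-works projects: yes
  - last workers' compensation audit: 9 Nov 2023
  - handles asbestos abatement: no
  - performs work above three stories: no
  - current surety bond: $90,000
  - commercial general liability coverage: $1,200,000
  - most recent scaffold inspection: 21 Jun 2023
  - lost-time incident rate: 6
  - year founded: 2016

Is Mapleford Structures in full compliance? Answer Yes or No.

1. condition 'performs work above three stories' does not hold → requirement n/a → met
2. scaffold inspection 254 days ago vs limit 270 → met
3. surety bond $90,000 < $100,000 → not met
4. lost-time incident rate 6 ≤ 6 → met
5. commercial general liability coverage $1,200,000 ≥ $1,175,000 → met
6. condition 'handles asbestos abatement' does not hold → requirement n/a → met
7. condition 'performs public-works projects' holds; workers' compensation audit 113 days ago vs limit 120 → met
Not met: 3

No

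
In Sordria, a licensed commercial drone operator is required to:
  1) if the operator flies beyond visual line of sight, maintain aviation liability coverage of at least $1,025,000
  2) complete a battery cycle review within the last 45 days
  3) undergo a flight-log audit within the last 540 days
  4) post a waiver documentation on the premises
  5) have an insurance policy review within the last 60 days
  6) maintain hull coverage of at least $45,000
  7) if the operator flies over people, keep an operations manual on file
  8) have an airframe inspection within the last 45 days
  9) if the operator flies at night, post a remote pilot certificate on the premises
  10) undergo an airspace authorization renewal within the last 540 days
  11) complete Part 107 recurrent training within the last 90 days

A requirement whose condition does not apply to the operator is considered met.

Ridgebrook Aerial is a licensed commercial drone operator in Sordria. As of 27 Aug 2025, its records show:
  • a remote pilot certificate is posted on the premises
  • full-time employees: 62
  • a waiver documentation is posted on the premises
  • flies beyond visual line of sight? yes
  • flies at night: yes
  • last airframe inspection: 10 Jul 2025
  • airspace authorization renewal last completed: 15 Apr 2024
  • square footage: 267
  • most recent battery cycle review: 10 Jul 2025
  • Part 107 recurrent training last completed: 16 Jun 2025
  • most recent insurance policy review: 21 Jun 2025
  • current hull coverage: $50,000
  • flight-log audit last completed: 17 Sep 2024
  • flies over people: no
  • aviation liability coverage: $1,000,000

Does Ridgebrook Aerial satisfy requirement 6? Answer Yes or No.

Yes

6. hull coverage $50,000 ≥ $45,000 → met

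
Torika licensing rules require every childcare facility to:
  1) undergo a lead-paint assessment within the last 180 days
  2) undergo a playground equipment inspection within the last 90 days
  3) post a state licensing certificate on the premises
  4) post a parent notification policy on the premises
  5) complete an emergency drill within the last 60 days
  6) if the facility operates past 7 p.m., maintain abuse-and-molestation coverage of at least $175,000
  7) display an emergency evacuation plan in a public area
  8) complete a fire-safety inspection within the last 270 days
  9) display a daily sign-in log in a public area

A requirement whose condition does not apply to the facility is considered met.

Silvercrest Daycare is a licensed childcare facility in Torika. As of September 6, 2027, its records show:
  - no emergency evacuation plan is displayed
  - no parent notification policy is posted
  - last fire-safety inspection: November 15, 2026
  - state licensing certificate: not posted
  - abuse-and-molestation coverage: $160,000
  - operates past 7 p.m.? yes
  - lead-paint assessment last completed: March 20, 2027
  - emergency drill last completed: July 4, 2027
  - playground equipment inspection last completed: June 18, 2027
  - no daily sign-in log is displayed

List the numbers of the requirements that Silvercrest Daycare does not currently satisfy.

3, 4, 5, 6, 7, 8, 9

1. lead-paint assessment 170 days ago vs limit 180 → met
2. playground equipment inspection 80 days ago vs limit 90 → met
3. state licensing certificate absent → not met
4. parent notification policy absent → not met
5. emergency drill 64 days ago vs limit 60 → not met
6. condition 'operates past 7 p.m.' holds; abuse-and-molestation coverage $160,000 < $175,000 → not met
7. emergency evacuation plan absent → not met
8. fire-safety inspection 295 days ago vs limit 270 → not met
9. daily sign-in log absent → not met
Not met: 3, 4, 5, 6, 7, 8, 9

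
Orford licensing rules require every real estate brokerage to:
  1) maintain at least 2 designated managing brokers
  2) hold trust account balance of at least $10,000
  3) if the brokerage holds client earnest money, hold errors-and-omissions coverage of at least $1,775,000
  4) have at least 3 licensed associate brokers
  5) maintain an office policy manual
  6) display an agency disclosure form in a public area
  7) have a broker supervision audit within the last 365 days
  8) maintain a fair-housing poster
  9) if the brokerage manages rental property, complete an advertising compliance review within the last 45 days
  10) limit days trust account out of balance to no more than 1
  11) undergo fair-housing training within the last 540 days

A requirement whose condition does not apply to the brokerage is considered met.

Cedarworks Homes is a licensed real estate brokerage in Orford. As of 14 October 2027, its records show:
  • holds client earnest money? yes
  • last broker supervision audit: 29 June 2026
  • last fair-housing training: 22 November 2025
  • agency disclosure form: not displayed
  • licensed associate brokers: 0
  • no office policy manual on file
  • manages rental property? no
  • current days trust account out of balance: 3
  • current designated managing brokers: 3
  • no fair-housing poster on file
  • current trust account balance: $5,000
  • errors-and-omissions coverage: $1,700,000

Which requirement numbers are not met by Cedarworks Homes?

1. designated managing brokers 3 ≥ 2 → met
2. trust account balance $5,000 < $10,000 → not met
3. condition 'holds client earnest money' holds; errors-and-omissions coverage $1,700,000 < $1,775,000 → not met
4. licensed associate brokers 0 < 3 → not met
5. office policy manual absent → not met
6. agency disclosure form absent → not met
7. broker supervision audit 472 days ago vs limit 365 → not met
8. fair-housing poster absent → not met
9. condition 'manages rental property' does not hold → requirement n/a → met
10. days trust account out of balance 3 > 1 → not met
11. fair-housing training 691 days ago vs limit 540 → not met
Not met: 2, 3, 4, 5, 6, 7, 8, 10, 11

2, 3, 4, 5, 6, 7, 8, 10, 11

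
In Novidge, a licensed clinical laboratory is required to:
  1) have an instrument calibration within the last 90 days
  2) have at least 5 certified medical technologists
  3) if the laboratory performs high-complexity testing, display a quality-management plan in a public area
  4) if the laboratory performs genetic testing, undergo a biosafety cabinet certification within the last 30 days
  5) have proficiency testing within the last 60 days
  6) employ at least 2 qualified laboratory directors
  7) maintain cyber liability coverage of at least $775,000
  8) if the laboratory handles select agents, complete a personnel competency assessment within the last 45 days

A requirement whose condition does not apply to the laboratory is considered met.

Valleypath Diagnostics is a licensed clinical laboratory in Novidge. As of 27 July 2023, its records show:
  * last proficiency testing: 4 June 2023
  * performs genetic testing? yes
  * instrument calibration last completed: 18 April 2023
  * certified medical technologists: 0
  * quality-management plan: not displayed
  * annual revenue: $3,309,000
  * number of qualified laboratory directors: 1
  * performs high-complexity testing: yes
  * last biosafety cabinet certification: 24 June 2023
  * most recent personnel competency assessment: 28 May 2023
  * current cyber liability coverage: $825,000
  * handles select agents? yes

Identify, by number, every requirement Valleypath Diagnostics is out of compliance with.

1, 2, 3, 4, 6, 8

1. instrument calibration 100 days ago vs limit 90 → not met
2. certified medical technologists 0 < 5 → not met
3. condition 'performs high-complexity testing' holds; quality-management plan absent → not met
4. condition 'performs genetic testing' holds; biosafety cabinet certification 33 days ago vs limit 30 → not met
5. proficiency testing 53 days ago vs limit 60 → met
6. qualified laboratory directors 1 < 2 → not met
7. cyber liability coverage $825,000 ≥ $775,000 → met
8. condition 'handles select agents' holds; personnel competency assessment 60 days ago vs limit 45 → not met
Not met: 1, 2, 3, 4, 6, 8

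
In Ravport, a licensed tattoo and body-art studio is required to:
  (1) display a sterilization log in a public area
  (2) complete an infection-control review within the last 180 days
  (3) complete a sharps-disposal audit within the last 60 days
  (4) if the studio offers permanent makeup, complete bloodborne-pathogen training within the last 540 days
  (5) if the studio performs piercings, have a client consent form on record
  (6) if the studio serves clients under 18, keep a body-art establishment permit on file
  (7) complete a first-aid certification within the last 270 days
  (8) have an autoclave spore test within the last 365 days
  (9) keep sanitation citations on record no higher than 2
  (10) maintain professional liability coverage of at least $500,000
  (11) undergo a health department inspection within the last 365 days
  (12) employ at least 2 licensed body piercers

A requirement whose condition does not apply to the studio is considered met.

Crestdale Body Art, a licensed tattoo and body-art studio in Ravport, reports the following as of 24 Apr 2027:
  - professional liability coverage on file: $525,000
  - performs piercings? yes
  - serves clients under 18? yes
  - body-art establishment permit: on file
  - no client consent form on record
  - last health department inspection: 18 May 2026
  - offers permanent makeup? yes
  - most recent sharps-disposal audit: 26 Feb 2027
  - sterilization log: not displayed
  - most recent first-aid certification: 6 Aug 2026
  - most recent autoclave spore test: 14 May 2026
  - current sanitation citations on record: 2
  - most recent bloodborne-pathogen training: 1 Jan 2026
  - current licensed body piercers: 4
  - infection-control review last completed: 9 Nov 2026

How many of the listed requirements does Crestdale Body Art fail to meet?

1. sterilization log absent → not met
2. infection-control review 166 days ago vs limit 180 → met
3. sharps-disposal audit 57 days ago vs limit 60 → met
4. condition 'offers permanent makeup' holds; bloodborne-pathogen training 478 days ago vs limit 540 → met
5. condition 'performs piercings' holds; client consent form absent → not met
6. condition 'serves clients under 18' holds; body-art establishment permit present → met
7. first-aid certification 261 days ago vs limit 270 → met
8. autoclave spore test 345 days ago vs limit 365 → met
9. sanitation citations on record 2 ≤ 2 → met
10. professional liability coverage $525,000 ≥ $500,000 → met
11. health department inspection 341 days ago vs limit 365 → met
12. licensed body piercers 4 ≥ 2 → met
Not met: 2 of 12

2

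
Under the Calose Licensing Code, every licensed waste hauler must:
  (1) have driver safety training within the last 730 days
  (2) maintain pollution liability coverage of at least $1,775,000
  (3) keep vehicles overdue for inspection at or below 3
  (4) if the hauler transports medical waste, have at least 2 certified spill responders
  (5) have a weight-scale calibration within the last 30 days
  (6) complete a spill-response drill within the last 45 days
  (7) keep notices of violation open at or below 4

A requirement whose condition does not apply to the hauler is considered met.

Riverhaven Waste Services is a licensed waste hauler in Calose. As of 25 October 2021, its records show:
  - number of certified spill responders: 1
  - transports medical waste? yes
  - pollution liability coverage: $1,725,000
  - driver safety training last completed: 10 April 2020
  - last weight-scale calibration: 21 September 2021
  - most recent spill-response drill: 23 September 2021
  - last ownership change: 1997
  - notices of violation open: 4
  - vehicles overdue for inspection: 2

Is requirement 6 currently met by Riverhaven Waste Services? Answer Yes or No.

Yes

6. spill-response drill 32 days ago vs limit 45 → met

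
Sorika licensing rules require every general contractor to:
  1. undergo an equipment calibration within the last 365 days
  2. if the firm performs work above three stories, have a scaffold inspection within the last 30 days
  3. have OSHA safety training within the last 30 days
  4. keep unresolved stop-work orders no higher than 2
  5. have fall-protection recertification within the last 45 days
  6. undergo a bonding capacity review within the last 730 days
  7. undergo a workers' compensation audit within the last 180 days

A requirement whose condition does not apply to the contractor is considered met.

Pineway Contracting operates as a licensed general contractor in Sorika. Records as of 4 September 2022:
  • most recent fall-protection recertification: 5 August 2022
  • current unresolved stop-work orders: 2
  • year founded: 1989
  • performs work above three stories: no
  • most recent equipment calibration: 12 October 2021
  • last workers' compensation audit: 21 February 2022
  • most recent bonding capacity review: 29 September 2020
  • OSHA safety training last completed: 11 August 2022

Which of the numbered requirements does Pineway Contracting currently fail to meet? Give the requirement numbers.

7

1. equipment calibration 327 days ago vs limit 365 → met
2. condition 'performs work above three stories' does not hold → requirement n/a → met
3. OSHA safety training 24 days ago vs limit 30 → met
4. unresolved stop-work orders 2 ≤ 2 → met
5. fall-protection recertification 30 days ago vs limit 45 → met
6. bonding capacity review 705 days ago vs limit 730 → met
7. workers' compensation audit 195 days ago vs limit 180 → not met
Not met: 7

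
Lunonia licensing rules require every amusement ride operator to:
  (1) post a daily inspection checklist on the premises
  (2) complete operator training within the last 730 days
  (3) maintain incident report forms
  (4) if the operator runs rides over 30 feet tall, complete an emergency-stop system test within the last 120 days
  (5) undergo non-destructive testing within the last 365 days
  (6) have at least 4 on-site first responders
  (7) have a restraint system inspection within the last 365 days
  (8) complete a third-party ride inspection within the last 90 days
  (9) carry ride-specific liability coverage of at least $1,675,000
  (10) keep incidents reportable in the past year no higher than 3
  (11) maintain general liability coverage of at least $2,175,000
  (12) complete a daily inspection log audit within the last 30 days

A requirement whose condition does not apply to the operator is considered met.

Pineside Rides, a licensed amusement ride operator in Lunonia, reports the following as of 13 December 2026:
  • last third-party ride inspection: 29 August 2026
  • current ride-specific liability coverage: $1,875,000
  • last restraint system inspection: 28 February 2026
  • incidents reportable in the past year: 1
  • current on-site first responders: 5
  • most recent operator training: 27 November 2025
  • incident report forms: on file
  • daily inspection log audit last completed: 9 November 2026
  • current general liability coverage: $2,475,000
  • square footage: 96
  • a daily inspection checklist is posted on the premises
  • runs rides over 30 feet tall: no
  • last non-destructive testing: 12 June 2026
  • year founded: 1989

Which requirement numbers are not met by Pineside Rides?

1. daily inspection checklist present → met
2. operator training 381 days ago vs limit 730 → met
3. incident report forms present → met
4. condition 'runs rides over 30 feet tall' does not hold → requirement n/a → met
5. non-destructive testing 184 days ago vs limit 365 → met
6. on-site first responders 5 ≥ 4 → met
7. restraint system inspection 288 days ago vs limit 365 → met
8. third-party ride inspection 106 days ago vs limit 90 → not met
9. ride-specific liability coverage $1,875,000 ≥ $1,675,000 → met
10. incidents reportable in the past year 1 ≤ 3 → met
11. general liability coverage $2,475,000 ≥ $2,175,000 → met
12. daily inspection log audit 34 days ago vs limit 30 → not met
Not met: 8, 12

8, 12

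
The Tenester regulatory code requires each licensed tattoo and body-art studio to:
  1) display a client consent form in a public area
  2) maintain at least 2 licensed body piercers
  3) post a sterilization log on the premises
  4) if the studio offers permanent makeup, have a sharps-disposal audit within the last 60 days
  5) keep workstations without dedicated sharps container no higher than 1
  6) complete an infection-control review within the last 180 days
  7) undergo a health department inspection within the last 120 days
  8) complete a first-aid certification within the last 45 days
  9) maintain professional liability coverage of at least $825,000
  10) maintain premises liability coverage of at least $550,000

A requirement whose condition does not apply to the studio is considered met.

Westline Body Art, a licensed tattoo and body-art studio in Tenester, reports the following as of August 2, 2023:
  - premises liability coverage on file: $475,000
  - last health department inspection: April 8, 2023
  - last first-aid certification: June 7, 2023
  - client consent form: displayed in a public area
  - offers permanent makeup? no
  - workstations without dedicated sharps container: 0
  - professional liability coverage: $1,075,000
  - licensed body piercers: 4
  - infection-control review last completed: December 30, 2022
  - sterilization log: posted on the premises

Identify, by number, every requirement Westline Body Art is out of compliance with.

6, 8, 10

1. client consent form present → met
2. licensed body piercers 4 ≥ 2 → met
3. sterilization log present → met
4. condition 'offers permanent makeup' does not hold → requirement n/a → met
5. workstations without dedicated sharps container 0 ≤ 1 → met
6. infection-control review 215 days ago vs limit 180 → not met
7. health department inspection 116 days ago vs limit 120 → met
8. first-aid certification 56 days ago vs limit 45 → not met
9. professional liability coverage $1,075,000 ≥ $825,000 → met
10. premises liability coverage $475,000 < $550,000 → not met
Not met: 6, 8, 10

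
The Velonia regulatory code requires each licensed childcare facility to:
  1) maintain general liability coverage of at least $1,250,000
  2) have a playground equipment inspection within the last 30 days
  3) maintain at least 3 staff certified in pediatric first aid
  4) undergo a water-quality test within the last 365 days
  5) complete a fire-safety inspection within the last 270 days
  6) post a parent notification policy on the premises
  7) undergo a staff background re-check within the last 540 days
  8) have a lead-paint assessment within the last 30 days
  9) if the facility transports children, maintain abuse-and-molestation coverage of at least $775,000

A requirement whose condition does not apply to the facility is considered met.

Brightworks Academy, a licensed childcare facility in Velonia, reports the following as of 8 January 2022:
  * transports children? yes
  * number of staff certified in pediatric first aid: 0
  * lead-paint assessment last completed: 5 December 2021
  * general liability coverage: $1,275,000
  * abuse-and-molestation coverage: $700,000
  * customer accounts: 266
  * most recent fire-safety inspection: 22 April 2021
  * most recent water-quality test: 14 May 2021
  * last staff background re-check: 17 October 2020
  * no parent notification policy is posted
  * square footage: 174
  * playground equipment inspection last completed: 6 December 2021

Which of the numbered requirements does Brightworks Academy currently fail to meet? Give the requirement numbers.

2, 3, 6, 8, 9

1. general liability coverage $1,275,000 ≥ $1,250,000 → met
2. playground equipment inspection 33 days ago vs limit 30 → not met
3. staff certified in pediatric first aid 0 < 3 → not met
4. water-quality test 239 days ago vs limit 365 → met
5. fire-safety inspection 261 days ago vs limit 270 → met
6. parent notification policy absent → not met
7. staff background re-check 448 days ago vs limit 540 → met
8. lead-paint assessment 34 days ago vs limit 30 → not met
9. condition 'transports children' holds; abuse-and-molestation coverage $700,000 < $775,000 → not met
Not met: 2, 3, 6, 8, 9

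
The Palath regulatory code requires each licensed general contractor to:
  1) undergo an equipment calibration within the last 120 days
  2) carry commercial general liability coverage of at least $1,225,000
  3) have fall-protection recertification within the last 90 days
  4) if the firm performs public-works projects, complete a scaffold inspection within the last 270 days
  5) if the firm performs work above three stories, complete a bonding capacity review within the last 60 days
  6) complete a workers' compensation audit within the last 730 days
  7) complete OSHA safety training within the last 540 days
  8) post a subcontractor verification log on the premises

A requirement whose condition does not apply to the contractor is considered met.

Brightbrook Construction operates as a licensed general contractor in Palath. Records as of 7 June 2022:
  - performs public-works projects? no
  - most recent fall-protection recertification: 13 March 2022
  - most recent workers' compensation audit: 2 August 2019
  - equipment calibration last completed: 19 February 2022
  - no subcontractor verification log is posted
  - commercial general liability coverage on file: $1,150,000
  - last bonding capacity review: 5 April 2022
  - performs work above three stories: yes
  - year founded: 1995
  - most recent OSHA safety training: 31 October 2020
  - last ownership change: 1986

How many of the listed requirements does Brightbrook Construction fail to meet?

5

1. equipment calibration 108 days ago vs limit 120 → met
2. commercial general liability coverage $1,150,000 < $1,225,000 → not met
3. fall-protection recertification 86 days ago vs limit 90 → met
4. condition 'performs public-works projects' does not hold → requirement n/a → met
5. condition 'performs work above three stories' holds; bonding capacity review 63 days ago vs limit 60 → not met
6. workers' compensation audit 1040 days ago vs limit 730 → not met
7. OSHA safety training 584 days ago vs limit 540 → not met
8. subcontractor verification log absent → not met
Not met: 5 of 8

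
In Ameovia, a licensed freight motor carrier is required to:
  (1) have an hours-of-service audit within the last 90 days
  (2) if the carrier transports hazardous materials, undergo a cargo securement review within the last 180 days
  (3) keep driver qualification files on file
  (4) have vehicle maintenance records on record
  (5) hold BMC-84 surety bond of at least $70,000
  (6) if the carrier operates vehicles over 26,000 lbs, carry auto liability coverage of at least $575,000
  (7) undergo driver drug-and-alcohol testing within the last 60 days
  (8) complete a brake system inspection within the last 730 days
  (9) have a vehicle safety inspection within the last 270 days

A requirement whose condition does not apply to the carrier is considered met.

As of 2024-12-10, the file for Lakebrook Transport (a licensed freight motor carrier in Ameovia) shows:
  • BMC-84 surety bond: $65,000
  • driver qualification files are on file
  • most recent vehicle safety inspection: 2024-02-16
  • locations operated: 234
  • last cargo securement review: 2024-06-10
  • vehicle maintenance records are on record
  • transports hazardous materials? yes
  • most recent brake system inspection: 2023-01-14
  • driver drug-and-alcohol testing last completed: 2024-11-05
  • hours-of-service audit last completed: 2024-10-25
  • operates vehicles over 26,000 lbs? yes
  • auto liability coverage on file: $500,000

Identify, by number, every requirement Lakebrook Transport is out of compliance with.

2, 5, 6, 9

1. hours-of-service audit 46 days ago vs limit 90 → met
2. condition 'transports hazardous materials' holds; cargo securement review 183 days ago vs limit 180 → not met
3. driver qualification files present → met
4. vehicle maintenance records present → met
5. BMC-84 surety bond $65,000 < $70,000 → not met
6. condition 'operates vehicles over 26,000 lbs' holds; auto liability coverage $500,000 < $575,000 → not met
7. driver drug-and-alcohol testing 35 days ago vs limit 60 → met
8. brake system inspection 696 days ago vs limit 730 → met
9. vehicle safety inspection 298 days ago vs limit 270 → not met
Not met: 2, 5, 6, 9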